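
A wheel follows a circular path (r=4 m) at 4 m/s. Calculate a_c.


Given: v = 4 m/s, r = 4 m
Using a_c = v^2 / r
a_c = 4^2 / 4
a_c = 16 / 4
a_c = 4 m/s^2

4 m/s^2


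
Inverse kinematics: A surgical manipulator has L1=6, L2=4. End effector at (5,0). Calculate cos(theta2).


Given: L1 = 6, L2 = 4, target (x, y) = (5, 0)
Using cos(theta2) = (x^2 + y^2 - L1^2 - L2^2) / (2*L1*L2)
x^2 + y^2 = 5^2 + 0 = 25
L1^2 + L2^2 = 36 + 16 = 52
Numerator = 25 - 52 = -27
Denominator = 2*6*4 = 48
cos(theta2) = -27/48 = -9/16

-9/16


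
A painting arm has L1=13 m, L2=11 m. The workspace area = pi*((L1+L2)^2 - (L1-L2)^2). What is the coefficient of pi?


Given: L1 = 13, L2 = 11
(L1+L2)^2 = (24)^2 = 576
(L1-L2)^2 = (2)^2 = 4
Difference = 576 - 4 = 572
This equals 4*L1*L2 = 4*13*11 = 572
Workspace area = 572*pi

572


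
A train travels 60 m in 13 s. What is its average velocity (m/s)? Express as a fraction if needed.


Given: distance d = 60 m, time t = 13 s
Using v = d / t
v = 60 / 13
v = 60/13 m/s

60/13 m/s


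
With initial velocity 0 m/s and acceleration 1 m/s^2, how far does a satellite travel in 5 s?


Given: v0 = 0 m/s, a = 1 m/s^2, t = 5 s
Using s = v0*t + (1/2)*a*t^2
s = 0*5 + (1/2)*1*5^2
s = 0 + (1/2)*25
s = 0 + 25/2
s = 25/2

25/2 m


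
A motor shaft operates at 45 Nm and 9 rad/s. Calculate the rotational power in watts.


Given: tau = 45 Nm, omega = 9 rad/s
Using P = tau * omega
P = 45 * 9
P = 405 W

405 W


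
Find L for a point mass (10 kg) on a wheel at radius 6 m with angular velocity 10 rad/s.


Given: m = 10 kg, r = 6 m, omega = 10 rad/s
For a point mass: I = m*r^2
I = 10*6^2 = 10*36 = 360
L = I*omega = 360*10
L = 3600 kg*m^2/s

3600 kg*m^2/s


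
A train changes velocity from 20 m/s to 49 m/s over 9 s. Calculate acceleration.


Given: initial velocity v0 = 20 m/s, final velocity v = 49 m/s, time t = 9 s
Using a = (v - v0) / t
a = (49 - 20) / 9
a = 29 / 9
a = 29/9 m/s^2

29/9 m/s^2


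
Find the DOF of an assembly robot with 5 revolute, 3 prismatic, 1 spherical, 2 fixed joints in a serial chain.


Given: serial robot with 5 revolute, 3 prismatic, 1 spherical, 2 fixed joints
DOF contribution per joint type: revolute=1, prismatic=1, spherical=3, fixed=0
DOF = 5*1 + 3*1 + 1*3 + 2*0
DOF = 11

11


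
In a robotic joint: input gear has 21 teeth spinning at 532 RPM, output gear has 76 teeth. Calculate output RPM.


Given: N1 = 21 teeth, w1 = 532 RPM, N2 = 76 teeth
Using N1*w1 = N2*w2
w2 = N1*w1 / N2
w2 = 21*532 / 76
w2 = 11172 / 76
w2 = 147 RPM

147 RPM


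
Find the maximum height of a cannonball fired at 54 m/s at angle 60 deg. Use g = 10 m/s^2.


Given: v0 = 54 m/s, theta = 60 deg, g = 10 m/s^2
sin^2(60) = 3/4
Using H = v0^2 * sin^2(theta) / (2*g)
H = 54^2 * 3/4 / (2*10)
H = 2916 * 3/4 / 20
H = 2187 / 20
H = 2187/20 m

2187/20 m


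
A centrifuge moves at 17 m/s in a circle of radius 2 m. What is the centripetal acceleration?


Given: v = 17 m/s, r = 2 m
Using a_c = v^2 / r
a_c = 17^2 / 2
a_c = 289 / 2
a_c = 289/2 m/s^2

289/2 m/s^2


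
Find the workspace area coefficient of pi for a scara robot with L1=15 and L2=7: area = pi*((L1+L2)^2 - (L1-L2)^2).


Given: L1 = 15, L2 = 7
(L1+L2)^2 = (22)^2 = 484
(L1-L2)^2 = (8)^2 = 64
Difference = 484 - 64 = 420
This equals 4*L1*L2 = 4*15*7 = 420
Workspace area = 420*pi

420


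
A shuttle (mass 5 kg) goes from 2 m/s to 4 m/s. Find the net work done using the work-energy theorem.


Given: m = 5 kg, v0 = 2 m/s, v = 4 m/s
Using W = (1/2)*m*(v^2 - v0^2)
v^2 = 4^2 = 16
v0^2 = 2^2 = 4
v^2 - v0^2 = 16 - 4 = 12
W = (1/2)*5*12 = 30 J

30 J


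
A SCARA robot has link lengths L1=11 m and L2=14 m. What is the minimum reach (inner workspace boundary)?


Given: L1 = 11 m, L2 = 14 m
For a 2-link planar arm, min reach = |L1 - L2| (second link folded back)
Min reach = |11 - 14|
Min reach = 3 m

3 m


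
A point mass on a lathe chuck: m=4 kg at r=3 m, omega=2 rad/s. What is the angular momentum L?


Given: m = 4 kg, r = 3 m, omega = 2 rad/s
For a point mass: I = m*r^2
I = 4*3^2 = 4*9 = 36
L = I*omega = 36*2
L = 72 kg*m^2/s

72 kg*m^2/s


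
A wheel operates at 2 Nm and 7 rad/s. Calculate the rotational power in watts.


Given: tau = 2 Nm, omega = 7 rad/s
Using P = tau * omega
P = 2 * 7
P = 14 W

14 W


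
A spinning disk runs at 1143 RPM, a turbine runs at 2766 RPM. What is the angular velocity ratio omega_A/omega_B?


Given: RPM_A = 1143, RPM_B = 2766
omega = 2*pi*RPM/60, so omega_A/omega_B = RPM_A / RPM_B
omega_A/omega_B = 1143 / 2766
omega_A/omega_B = 381/922

381/922


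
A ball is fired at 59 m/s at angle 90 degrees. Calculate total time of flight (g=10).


Given: v0 = 59 m/s, theta = 90 deg, g = 10 m/s^2
sin(90) = 1
Using T = 2*v0*sin(theta) / g
T = 2*59*1 / 10
T = 118 / 10
T = 59/5 s

59/5 s


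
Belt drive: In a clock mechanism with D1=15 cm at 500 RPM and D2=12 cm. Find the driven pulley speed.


Given: D1 = 15 cm, w1 = 500 RPM, D2 = 12 cm
Using D1*w1 = D2*w2
w2 = D1*w1 / D2
w2 = 15*500 / 12
w2 = 7500 / 12
w2 = 625 RPM

625 RPM


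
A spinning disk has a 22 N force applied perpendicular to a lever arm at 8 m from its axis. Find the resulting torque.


Given: F = 22 N, r = 8 m, angle = 90 deg (perpendicular)
Using tau = F * r * sin(90)
sin(90) = 1
tau = 22 * 8 * 1
tau = 176 Nm

176 Nm


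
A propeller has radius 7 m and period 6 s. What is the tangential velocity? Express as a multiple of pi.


Given: radius r = 7 m, period T = 6 s
Using v = 2*pi*r / T
v = 2*pi*7 / 6
v = 14*pi / 6
v = 7/3*pi m/s

7/3*pi m/s


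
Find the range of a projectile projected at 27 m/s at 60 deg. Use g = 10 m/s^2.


Given: v0 = 27 m/s, theta = 60 deg, g = 10 m/s^2
sin(2*60) = sin(120) = sqrt(3)/2
Using R = v0^2 * sin(2*theta) / g
R = 27^2 * (sqrt(3)/2) / 10
R = 729 * sqrt(3) / 20
R = 729/20*sqrt(3) m

729/20*sqrt(3) m


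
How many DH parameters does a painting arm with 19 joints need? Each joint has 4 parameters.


Given: 19 joints, 4 DH parameters per joint (d, theta, a, alpha)
Total DH parameters = number_of_joints * 4
Total = 19 * 4
Total = 76

76


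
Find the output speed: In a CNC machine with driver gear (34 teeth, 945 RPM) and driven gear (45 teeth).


Given: N1 = 34 teeth, w1 = 945 RPM, N2 = 45 teeth
Using N1*w1 = N2*w2
w2 = N1*w1 / N2
w2 = 34*945 / 45
w2 = 32130 / 45
w2 = 714 RPM

714 RPM


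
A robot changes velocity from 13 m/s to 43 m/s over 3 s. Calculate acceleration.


Given: initial velocity v0 = 13 m/s, final velocity v = 43 m/s, time t = 3 s
Using a = (v - v0) / t
a = (43 - 13) / 3
a = 30 / 3
a = 10 m/s^2

10 m/s^2


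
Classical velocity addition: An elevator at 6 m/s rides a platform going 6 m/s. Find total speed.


Given: object velocity = 6 m/s, platform velocity = 6 m/s (same direction)
Using classical velocity addition: v_total = v_object + v_platform
v_total = 6 + 6
v_total = 12 m/s

12 m/s


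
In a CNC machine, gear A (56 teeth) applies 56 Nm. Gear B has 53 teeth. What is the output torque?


Given: N1 = 56, N2 = 53, T1 = 56 Nm
Using T2/T1 = N2/N1
T2 = T1 * N2 / N1
T2 = 56 * 53 / 56
T2 = 2968 / 56
T2 = 53 Nm

53 Nm


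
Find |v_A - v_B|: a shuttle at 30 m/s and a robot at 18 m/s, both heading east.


Given: v_A = 30 m/s east, v_B = 18 m/s east
Both move in the same direction; relative speed = |v_A - v_B|
|30 - 18| = |12|
= 12 m/s

12 m/s


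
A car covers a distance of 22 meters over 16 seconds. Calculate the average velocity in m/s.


Given: distance d = 22 m, time t = 16 s
Using v = d / t
v = 22 / 16
v = 11/8 m/s

11/8 m/s


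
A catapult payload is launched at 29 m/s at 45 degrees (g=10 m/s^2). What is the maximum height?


Given: v0 = 29 m/s, theta = 45 deg, g = 10 m/s^2
sin^2(45) = 1/2
Using H = v0^2 * sin^2(theta) / (2*g)
H = 29^2 * 1/2 / (2*10)
H = 841 * 1/2 / 20
H = 841/2 / 20
H = 841/40 m

841/40 m


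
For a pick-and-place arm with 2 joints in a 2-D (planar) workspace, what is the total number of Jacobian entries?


Given: task space dimension = 2, joints = 2
Jacobian is a 2 x 2 matrix
Total entries = rows * columns
Total = 2 * 2
Total = 4

4


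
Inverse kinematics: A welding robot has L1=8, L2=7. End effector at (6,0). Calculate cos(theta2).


Given: L1 = 8, L2 = 7, target (x, y) = (6, 0)
Using cos(theta2) = (x^2 + y^2 - L1^2 - L2^2) / (2*L1*L2)
x^2 + y^2 = 6^2 + 0 = 36
L1^2 + L2^2 = 64 + 49 = 113
Numerator = 36 - 113 = -77
Denominator = 2*8*7 = 112
cos(theta2) = -77/112 = -11/16

-11/16


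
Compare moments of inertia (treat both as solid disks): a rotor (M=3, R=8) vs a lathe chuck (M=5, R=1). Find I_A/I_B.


Given: M1=3 kg, R1=8 m, M2=5 kg, R2=1 m
For a disk: I = (1/2)*M*R^2, so I_A/I_B = (M1*R1^2)/(M2*R2^2)
M1*R1^2 = 3*64 = 192
M2*R2^2 = 5*1 = 5
I_A/I_B = 192/5 = 192/5

192/5


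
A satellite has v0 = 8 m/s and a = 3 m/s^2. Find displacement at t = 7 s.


Given: v0 = 8 m/s, a = 3 m/s^2, t = 7 s
Using s = v0*t + (1/2)*a*t^2
s = 8*7 + (1/2)*3*7^2
s = 56 + (1/2)*147
s = 56 + 147/2
s = 259/2

259/2 m


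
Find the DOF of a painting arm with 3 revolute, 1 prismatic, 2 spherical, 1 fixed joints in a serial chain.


Given: serial robot with 3 revolute, 1 prismatic, 2 spherical, 1 fixed joints
DOF contribution per joint type: revolute=1, prismatic=1, spherical=3, fixed=0
DOF = 3*1 + 1*1 + 2*3 + 1*0
DOF = 10

10


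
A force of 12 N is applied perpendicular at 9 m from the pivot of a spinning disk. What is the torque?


Given: F = 12 N, r = 9 m, angle = 90 deg (perpendicular)
Using tau = F * r * sin(90)
sin(90) = 1
tau = 12 * 9 * 1
tau = 108 Nm

108 Nm


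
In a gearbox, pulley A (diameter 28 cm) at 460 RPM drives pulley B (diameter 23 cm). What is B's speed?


Given: D1 = 28 cm, w1 = 460 RPM, D2 = 23 cm
Using D1*w1 = D2*w2
w2 = D1*w1 / D2
w2 = 28*460 / 23
w2 = 12880 / 23
w2 = 560 RPM

560 RPM


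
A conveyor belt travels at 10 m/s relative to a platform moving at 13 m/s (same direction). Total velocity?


Given: object velocity = 10 m/s, platform velocity = 13 m/s (same direction)
Using classical velocity addition: v_total = v_object + v_platform
v_total = 10 + 13
v_total = 23 m/s

23 m/s


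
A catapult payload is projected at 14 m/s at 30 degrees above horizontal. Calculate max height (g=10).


Given: v0 = 14 m/s, theta = 30 deg, g = 10 m/s^2
sin^2(30) = 1/4
Using H = v0^2 * sin^2(theta) / (2*g)
H = 14^2 * 1/4 / (2*10)
H = 196 * 1/4 / 20
H = 49 / 20
H = 49/20 m

49/20 m


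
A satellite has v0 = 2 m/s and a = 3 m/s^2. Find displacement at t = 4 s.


Given: v0 = 2 m/s, a = 3 m/s^2, t = 4 s
Using s = v0*t + (1/2)*a*t^2
s = 2*4 + (1/2)*3*4^2
s = 8 + (1/2)*48
s = 8 + 24
s = 32

32 m


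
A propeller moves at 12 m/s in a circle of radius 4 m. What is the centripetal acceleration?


Given: v = 12 m/s, r = 4 m
Using a_c = v^2 / r
a_c = 12^2 / 4
a_c = 144 / 4
a_c = 36 m/s^2

36 m/s^2


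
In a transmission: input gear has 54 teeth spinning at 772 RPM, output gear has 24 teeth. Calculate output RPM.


Given: N1 = 54 teeth, w1 = 772 RPM, N2 = 24 teeth
Using N1*w1 = N2*w2
w2 = N1*w1 / N2
w2 = 54*772 / 24
w2 = 41688 / 24
w2 = 1737 RPM

1737 RPM


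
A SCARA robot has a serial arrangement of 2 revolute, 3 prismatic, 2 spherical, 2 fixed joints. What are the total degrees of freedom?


Given: serial robot with 2 revolute, 3 prismatic, 2 spherical, 2 fixed joints
DOF contribution per joint type: revolute=1, prismatic=1, spherical=3, fixed=0
DOF = 2*1 + 3*1 + 2*3 + 2*0
DOF = 11

11


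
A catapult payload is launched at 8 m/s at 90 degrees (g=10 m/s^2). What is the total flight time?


Given: v0 = 8 m/s, theta = 90 deg, g = 10 m/s^2
sin(90) = 1
Using T = 2*v0*sin(theta) / g
T = 2*8*1 / 10
T = 16 / 10
T = 8/5 s

8/5 s


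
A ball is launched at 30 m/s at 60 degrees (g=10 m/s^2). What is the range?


Given: v0 = 30 m/s, theta = 60 deg, g = 10 m/s^2
sin(2*60) = sin(120) = sqrt(3)/2
Using R = v0^2 * sin(2*theta) / g
R = 30^2 * (sqrt(3)/2) / 10
R = 900 * sqrt(3) / 20
R = 45*sqrt(3) m

45*sqrt(3) m


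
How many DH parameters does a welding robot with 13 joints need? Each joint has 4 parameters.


Given: 13 joints, 4 DH parameters per joint (d, theta, a, alpha)
Total DH parameters = number_of_joints * 4
Total = 13 * 4
Total = 52

52


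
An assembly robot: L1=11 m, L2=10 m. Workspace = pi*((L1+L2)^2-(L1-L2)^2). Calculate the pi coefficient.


Given: L1 = 11, L2 = 10
(L1+L2)^2 = (21)^2 = 441
(L1-L2)^2 = (1)^2 = 1
Difference = 441 - 1 = 440
This equals 4*L1*L2 = 4*11*10 = 440
Workspace area = 440*pi

440


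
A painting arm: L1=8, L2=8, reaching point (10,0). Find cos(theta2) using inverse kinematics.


Given: L1 = 8, L2 = 8, target (x, y) = (10, 0)
Using cos(theta2) = (x^2 + y^2 - L1^2 - L2^2) / (2*L1*L2)
x^2 + y^2 = 10^2 + 0 = 100
L1^2 + L2^2 = 64 + 64 = 128
Numerator = 100 - 128 = -28
Denominator = 2*8*8 = 128
cos(theta2) = -28/128 = -7/32

-7/32


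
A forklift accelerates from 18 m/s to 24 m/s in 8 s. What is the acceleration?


Given: initial velocity v0 = 18 m/s, final velocity v = 24 m/s, time t = 8 s
Using a = (v - v0) / t
a = (24 - 18) / 8
a = 6 / 8
a = 3/4 m/s^2

3/4 m/s^2


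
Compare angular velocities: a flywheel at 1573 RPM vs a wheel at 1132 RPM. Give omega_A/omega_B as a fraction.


Given: RPM_A = 1573, RPM_B = 1132
omega = 2*pi*RPM/60, so omega_A/omega_B = RPM_A / RPM_B
omega_A/omega_B = 1573 / 1132
omega_A/omega_B = 1573/1132

1573/1132


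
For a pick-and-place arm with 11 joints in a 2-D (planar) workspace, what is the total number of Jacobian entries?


Given: task space dimension = 2, joints = 11
Jacobian is a 2 x 11 matrix
Total entries = rows * columns
Total = 2 * 11
Total = 22

22


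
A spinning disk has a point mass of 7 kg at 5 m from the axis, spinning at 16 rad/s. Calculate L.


Given: m = 7 kg, r = 5 m, omega = 16 rad/s
For a point mass: I = m*r^2
I = 7*5^2 = 7*25 = 175
L = I*omega = 175*16
L = 2800 kg*m^2/s

2800 kg*m^2/s


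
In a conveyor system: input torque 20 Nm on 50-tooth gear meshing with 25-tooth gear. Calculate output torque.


Given: N1 = 50, N2 = 25, T1 = 20 Nm
Using T2/T1 = N2/N1
T2 = T1 * N2 / N1
T2 = 20 * 25 / 50
T2 = 500 / 50
T2 = 10 Nm

10 Nm


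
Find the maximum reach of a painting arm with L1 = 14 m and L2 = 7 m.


Given: L1 = 14 m, L2 = 7 m
For a 2-link planar arm, max reach = L1 + L2 (fully extended)
Max reach = 14 + 7
Max reach = 21 m

21 m


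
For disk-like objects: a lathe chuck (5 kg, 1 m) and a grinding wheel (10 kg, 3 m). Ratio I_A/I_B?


Given: M1=5 kg, R1=1 m, M2=10 kg, R2=3 m
For a disk: I = (1/2)*M*R^2, so I_A/I_B = (M1*R1^2)/(M2*R2^2)
M1*R1^2 = 5*1 = 5
M2*R2^2 = 10*9 = 90
I_A/I_B = 5/90 = 1/18

1/18


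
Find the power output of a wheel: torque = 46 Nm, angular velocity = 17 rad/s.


Given: tau = 46 Nm, omega = 17 rad/s
Using P = tau * omega
P = 46 * 17
P = 782 W

782 W


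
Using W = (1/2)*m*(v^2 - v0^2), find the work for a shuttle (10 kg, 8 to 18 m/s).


Given: m = 10 kg, v0 = 8 m/s, v = 18 m/s
Using W = (1/2)*m*(v^2 - v0^2)
v^2 = 18^2 = 324
v0^2 = 8^2 = 64
v^2 - v0^2 = 324 - 64 = 260
W = (1/2)*10*260 = 1300 J

1300 J


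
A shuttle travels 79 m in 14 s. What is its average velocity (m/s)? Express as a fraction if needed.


Given: distance d = 79 m, time t = 14 s
Using v = d / t
v = 79 / 14
v = 79/14 m/s

79/14 m/s


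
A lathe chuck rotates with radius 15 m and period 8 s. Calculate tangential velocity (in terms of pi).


Given: radius r = 15 m, period T = 8 s
Using v = 2*pi*r / T
v = 2*pi*15 / 8
v = 30*pi / 8
v = 15/4*pi m/s

15/4*pi m/s


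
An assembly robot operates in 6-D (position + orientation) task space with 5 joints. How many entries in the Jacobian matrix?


Given: task space dimension = 6, joints = 5
Jacobian is a 6 x 5 matrix
Total entries = rows * columns
Total = 6 * 5
Total = 30

30


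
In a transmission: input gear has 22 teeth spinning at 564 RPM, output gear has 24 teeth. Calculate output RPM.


Given: N1 = 22 teeth, w1 = 564 RPM, N2 = 24 teeth
Using N1*w1 = N2*w2
w2 = N1*w1 / N2
w2 = 22*564 / 24
w2 = 12408 / 24
w2 = 517 RPM

517 RPM


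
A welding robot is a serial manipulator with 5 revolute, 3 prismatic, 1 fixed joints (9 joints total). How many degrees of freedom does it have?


Given: serial robot with 5 revolute, 3 prismatic, 1 fixed joints
DOF contribution per joint type: revolute=1, prismatic=1, spherical=3, fixed=0
DOF = 5*1 + 3*1 + 1*0
DOF = 8

8


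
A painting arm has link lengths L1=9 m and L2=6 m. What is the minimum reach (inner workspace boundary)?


Given: L1 = 9 m, L2 = 6 m
For a 2-link planar arm, min reach = |L1 - L2| (second link folded back)
Min reach = |9 - 6|
Min reach = 3 m

3 m


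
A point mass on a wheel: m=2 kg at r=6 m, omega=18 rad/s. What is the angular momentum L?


Given: m = 2 kg, r = 6 m, omega = 18 rad/s
For a point mass: I = m*r^2
I = 2*6^2 = 2*36 = 72
L = I*omega = 72*18
L = 1296 kg*m^2/s

1296 kg*m^2/s


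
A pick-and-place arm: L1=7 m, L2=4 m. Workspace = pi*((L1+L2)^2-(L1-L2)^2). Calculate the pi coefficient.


Given: L1 = 7, L2 = 4
(L1+L2)^2 = (11)^2 = 121
(L1-L2)^2 = (3)^2 = 9
Difference = 121 - 9 = 112
This equals 4*L1*L2 = 4*7*4 = 112
Workspace area = 112*pi

112


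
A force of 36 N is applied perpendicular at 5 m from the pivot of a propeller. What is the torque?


Given: F = 36 N, r = 5 m, angle = 90 deg (perpendicular)
Using tau = F * r * sin(90)
sin(90) = 1
tau = 36 * 5 * 1
tau = 180 Nm

180 Nm


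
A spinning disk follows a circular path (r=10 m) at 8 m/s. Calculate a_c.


Given: v = 8 m/s, r = 10 m
Using a_c = v^2 / r
a_c = 8^2 / 10
a_c = 64 / 10
a_c = 32/5 m/s^2

32/5 m/s^2


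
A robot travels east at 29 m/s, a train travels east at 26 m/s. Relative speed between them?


Given: v_A = 29 m/s east, v_B = 26 m/s east
Both move in the same direction; relative speed = |v_A - v_B|
|29 - 26| = |3|
= 3 m/s

3 m/s


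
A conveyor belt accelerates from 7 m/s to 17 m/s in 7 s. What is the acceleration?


Given: initial velocity v0 = 7 m/s, final velocity v = 17 m/s, time t = 7 s
Using a = (v - v0) / t
a = (17 - 7) / 7
a = 10 / 7
a = 10/7 m/s^2

10/7 m/s^2


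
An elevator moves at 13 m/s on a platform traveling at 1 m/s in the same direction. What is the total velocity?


Given: object velocity = 13 m/s, platform velocity = 1 m/s (same direction)
Using classical velocity addition: v_total = v_object + v_platform
v_total = 13 + 1
v_total = 14 m/s

14 m/s


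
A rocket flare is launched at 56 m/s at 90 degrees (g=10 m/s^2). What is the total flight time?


Given: v0 = 56 m/s, theta = 90 deg, g = 10 m/s^2
sin(90) = 1
Using T = 2*v0*sin(theta) / g
T = 2*56*1 / 10
T = 112 / 10
T = 56/5 s

56/5 s


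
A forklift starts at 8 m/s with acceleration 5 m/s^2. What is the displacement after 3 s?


Given: v0 = 8 m/s, a = 5 m/s^2, t = 3 s
Using s = v0*t + (1/2)*a*t^2
s = 8*3 + (1/2)*5*3^2
s = 24 + (1/2)*45
s = 24 + 45/2
s = 93/2

93/2 m


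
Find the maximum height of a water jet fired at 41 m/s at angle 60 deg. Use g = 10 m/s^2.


Given: v0 = 41 m/s, theta = 60 deg, g = 10 m/s^2
sin^2(60) = 3/4
Using H = v0^2 * sin^2(theta) / (2*g)
H = 41^2 * 3/4 / (2*10)
H = 1681 * 3/4 / 20
H = 5043/4 / 20
H = 5043/80 m

5043/80 m


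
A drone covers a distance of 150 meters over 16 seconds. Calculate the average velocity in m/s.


Given: distance d = 150 m, time t = 16 s
Using v = d / t
v = 150 / 16
v = 75/8 m/s

75/8 m/s


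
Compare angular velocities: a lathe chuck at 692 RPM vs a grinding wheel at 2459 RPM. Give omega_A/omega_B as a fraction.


Given: RPM_A = 692, RPM_B = 2459
omega = 2*pi*RPM/60, so omega_A/omega_B = RPM_A / RPM_B
omega_A/omega_B = 692 / 2459
omega_A/omega_B = 692/2459

692/2459


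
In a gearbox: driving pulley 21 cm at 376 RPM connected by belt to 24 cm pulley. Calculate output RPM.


Given: D1 = 21 cm, w1 = 376 RPM, D2 = 24 cm
Using D1*w1 = D2*w2
w2 = D1*w1 / D2
w2 = 21*376 / 24
w2 = 7896 / 24
w2 = 329 RPM

329 RPM


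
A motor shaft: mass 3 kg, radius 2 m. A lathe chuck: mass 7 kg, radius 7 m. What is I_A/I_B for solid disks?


Given: M1=3 kg, R1=2 m, M2=7 kg, R2=7 m
For a disk: I = (1/2)*M*R^2, so I_A/I_B = (M1*R1^2)/(M2*R2^2)
M1*R1^2 = 3*4 = 12
M2*R2^2 = 7*49 = 343
I_A/I_B = 12/343 = 12/343

12/343


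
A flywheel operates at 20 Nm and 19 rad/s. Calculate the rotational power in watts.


Given: tau = 20 Nm, omega = 19 rad/s
Using P = tau * omega
P = 20 * 19
P = 380 W

380 W


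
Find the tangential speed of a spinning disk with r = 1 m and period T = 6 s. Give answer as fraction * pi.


Given: radius r = 1 m, period T = 6 s
Using v = 2*pi*r / T
v = 2*pi*1 / 6
v = 2*pi / 6
v = 1/3*pi m/s

1/3*pi m/s


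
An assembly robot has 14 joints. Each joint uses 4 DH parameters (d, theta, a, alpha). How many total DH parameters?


Given: 14 joints, 4 DH parameters per joint (d, theta, a, alpha)
Total DH parameters = number_of_joints * 4
Total = 14 * 4
Total = 56

56


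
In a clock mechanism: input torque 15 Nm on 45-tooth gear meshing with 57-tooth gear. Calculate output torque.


Given: N1 = 45, N2 = 57, T1 = 15 Nm
Using T2/T1 = N2/N1
T2 = T1 * N2 / N1
T2 = 15 * 57 / 45
T2 = 855 / 45
T2 = 19 Nm

19 Nm


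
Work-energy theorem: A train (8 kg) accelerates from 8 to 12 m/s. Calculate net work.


Given: m = 8 kg, v0 = 8 m/s, v = 12 m/s
Using W = (1/2)*m*(v^2 - v0^2)
v^2 = 12^2 = 144
v0^2 = 8^2 = 64
v^2 - v0^2 = 144 - 64 = 80
W = (1/2)*8*80 = 320 J

320 J


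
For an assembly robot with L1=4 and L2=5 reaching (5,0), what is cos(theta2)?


Given: L1 = 4, L2 = 5, target (x, y) = (5, 0)
Using cos(theta2) = (x^2 + y^2 - L1^2 - L2^2) / (2*L1*L2)
x^2 + y^2 = 5^2 + 0 = 25
L1^2 + L2^2 = 16 + 25 = 41
Numerator = 25 - 41 = -16
Denominator = 2*4*5 = 40
cos(theta2) = -16/40 = -2/5

-2/5


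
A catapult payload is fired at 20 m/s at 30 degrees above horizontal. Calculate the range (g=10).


Given: v0 = 20 m/s, theta = 30 deg, g = 10 m/s^2
sin(2*30) = sin(60) = sqrt(3)/2
Using R = v0^2 * sin(2*theta) / g
R = 20^2 * (sqrt(3)/2) / 10
R = 400 * sqrt(3) / 20
R = 20*sqrt(3) m

20*sqrt(3) m


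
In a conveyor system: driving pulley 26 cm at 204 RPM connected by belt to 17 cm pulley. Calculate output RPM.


Given: D1 = 26 cm, w1 = 204 RPM, D2 = 17 cm
Using D1*w1 = D2*w2
w2 = D1*w1 / D2
w2 = 26*204 / 17
w2 = 5304 / 17
w2 = 312 RPM

312 RPM


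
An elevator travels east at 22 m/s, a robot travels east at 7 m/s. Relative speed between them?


Given: v_A = 22 m/s east, v_B = 7 m/s east
Both move in the same direction; relative speed = |v_A - v_B|
|22 - 7| = |15|
= 15 m/s

15 m/s


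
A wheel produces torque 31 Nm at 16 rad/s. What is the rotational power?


Given: tau = 31 Nm, omega = 16 rad/s
Using P = tau * omega
P = 31 * 16
P = 496 W

496 W


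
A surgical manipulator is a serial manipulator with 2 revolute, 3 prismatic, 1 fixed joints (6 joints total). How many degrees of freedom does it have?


Given: serial robot with 2 revolute, 3 prismatic, 1 fixed joints
DOF contribution per joint type: revolute=1, prismatic=1, spherical=3, fixed=0
DOF = 2*1 + 3*1 + 1*0
DOF = 5

5


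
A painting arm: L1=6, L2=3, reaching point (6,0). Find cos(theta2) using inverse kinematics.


Given: L1 = 6, L2 = 3, target (x, y) = (6, 0)
Using cos(theta2) = (x^2 + y^2 - L1^2 - L2^2) / (2*L1*L2)
x^2 + y^2 = 6^2 + 0 = 36
L1^2 + L2^2 = 36 + 9 = 45
Numerator = 36 - 45 = -9
Denominator = 2*6*3 = 36
cos(theta2) = -9/36 = -1/4

-1/4


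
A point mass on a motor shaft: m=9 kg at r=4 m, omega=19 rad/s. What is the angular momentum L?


Given: m = 9 kg, r = 4 m, omega = 19 rad/s
For a point mass: I = m*r^2
I = 9*4^2 = 9*16 = 144
L = I*omega = 144*19
L = 2736 kg*m^2/s

2736 kg*m^2/s


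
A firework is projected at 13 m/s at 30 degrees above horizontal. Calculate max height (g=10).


Given: v0 = 13 m/s, theta = 30 deg, g = 10 m/s^2
sin^2(30) = 1/4
Using H = v0^2 * sin^2(theta) / (2*g)
H = 13^2 * 1/4 / (2*10)
H = 169 * 1/4 / 20
H = 169/4 / 20
H = 169/80 m

169/80 m


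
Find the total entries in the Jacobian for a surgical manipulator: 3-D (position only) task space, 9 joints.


Given: task space dimension = 3, joints = 9
Jacobian is a 3 x 9 matrix
Total entries = rows * columns
Total = 3 * 9
Total = 27

27


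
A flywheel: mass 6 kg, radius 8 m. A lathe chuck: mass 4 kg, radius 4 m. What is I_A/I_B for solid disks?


Given: M1=6 kg, R1=8 m, M2=4 kg, R2=4 m
For a disk: I = (1/2)*M*R^2, so I_A/I_B = (M1*R1^2)/(M2*R2^2)
M1*R1^2 = 6*64 = 384
M2*R2^2 = 4*16 = 64
I_A/I_B = 384/64 = 6

6


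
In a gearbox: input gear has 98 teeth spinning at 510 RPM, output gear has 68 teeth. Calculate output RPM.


Given: N1 = 98 teeth, w1 = 510 RPM, N2 = 68 teeth
Using N1*w1 = N2*w2
w2 = N1*w1 / N2
w2 = 98*510 / 68
w2 = 49980 / 68
w2 = 735 RPM

735 RPM


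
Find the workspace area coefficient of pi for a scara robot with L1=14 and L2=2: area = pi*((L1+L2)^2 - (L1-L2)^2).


Given: L1 = 14, L2 = 2
(L1+L2)^2 = (16)^2 = 256
(L1-L2)^2 = (12)^2 = 144
Difference = 256 - 144 = 112
This equals 4*L1*L2 = 4*14*2 = 112
Workspace area = 112*pi

112


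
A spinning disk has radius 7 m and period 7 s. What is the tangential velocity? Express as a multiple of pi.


Given: radius r = 7 m, period T = 7 s
Using v = 2*pi*r / T
v = 2*pi*7 / 7
v = 14*pi / 7
v = 2*pi m/s

2*pi m/s


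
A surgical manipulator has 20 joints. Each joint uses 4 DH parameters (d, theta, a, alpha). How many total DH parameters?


Given: 20 joints, 4 DH parameters per joint (d, theta, a, alpha)
Total DH parameters = number_of_joints * 4
Total = 20 * 4
Total = 80

80


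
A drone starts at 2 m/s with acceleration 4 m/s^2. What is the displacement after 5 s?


Given: v0 = 2 m/s, a = 4 m/s^2, t = 5 s
Using s = v0*t + (1/2)*a*t^2
s = 2*5 + (1/2)*4*5^2
s = 10 + (1/2)*100
s = 10 + 50
s = 60

60 m


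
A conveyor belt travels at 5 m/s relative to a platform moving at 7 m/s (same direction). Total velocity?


Given: object velocity = 5 m/s, platform velocity = 7 m/s (same direction)
Using classical velocity addition: v_total = v_object + v_platform
v_total = 5 + 7
v_total = 12 m/s

12 m/s


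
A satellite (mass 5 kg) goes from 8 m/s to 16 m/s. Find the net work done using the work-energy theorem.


Given: m = 5 kg, v0 = 8 m/s, v = 16 m/s
Using W = (1/2)*m*(v^2 - v0^2)
v^2 = 16^2 = 256
v0^2 = 8^2 = 64
v^2 - v0^2 = 256 - 64 = 192
W = (1/2)*5*192 = 480 J

480 J


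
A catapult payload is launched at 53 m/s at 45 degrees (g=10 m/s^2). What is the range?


Given: v0 = 53 m/s, theta = 45 deg, g = 10 m/s^2
sin(2*45) = sin(90) = 1
Using R = v0^2 * sin(2*theta) / g
R = 53^2 * 1 / 10
R = 2809 / 10
R = 2809/10 m

2809/10 m


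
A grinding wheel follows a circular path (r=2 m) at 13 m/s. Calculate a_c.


Given: v = 13 m/s, r = 2 m
Using a_c = v^2 / r
a_c = 13^2 / 2
a_c = 169 / 2
a_c = 169/2 m/s^2

169/2 m/s^2


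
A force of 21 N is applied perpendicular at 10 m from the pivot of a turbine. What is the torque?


Given: F = 21 N, r = 10 m, angle = 90 deg (perpendicular)
Using tau = F * r * sin(90)
sin(90) = 1
tau = 21 * 10 * 1
tau = 210 Nm

210 Nm


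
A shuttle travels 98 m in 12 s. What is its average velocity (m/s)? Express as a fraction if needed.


Given: distance d = 98 m, time t = 12 s
Using v = d / t
v = 98 / 12
v = 49/6 m/s

49/6 m/s


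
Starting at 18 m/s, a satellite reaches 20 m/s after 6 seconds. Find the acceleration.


Given: initial velocity v0 = 18 m/s, final velocity v = 20 m/s, time t = 6 s
Using a = (v - v0) / t
a = (20 - 18) / 6
a = 2 / 6
a = 1/3 m/s^2

1/3 m/s^2


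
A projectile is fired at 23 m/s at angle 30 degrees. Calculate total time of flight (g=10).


Given: v0 = 23 m/s, theta = 30 deg, g = 10 m/s^2
sin(30) = 1/2
Using T = 2*v0*sin(theta) / g
T = 2*23*1/2 / 10
T = 23 / 10
T = 23/10 s

23/10 s


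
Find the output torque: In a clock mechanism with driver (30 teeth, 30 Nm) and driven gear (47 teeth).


Given: N1 = 30, N2 = 47, T1 = 30 Nm
Using T2/T1 = N2/N1
T2 = T1 * N2 / N1
T2 = 30 * 47 / 30
T2 = 1410 / 30
T2 = 47 Nm

47 Nm


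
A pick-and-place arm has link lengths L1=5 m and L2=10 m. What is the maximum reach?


Given: L1 = 5 m, L2 = 10 m
For a 2-link planar arm, max reach = L1 + L2 (fully extended)
Max reach = 5 + 10
Max reach = 15 m

15 m


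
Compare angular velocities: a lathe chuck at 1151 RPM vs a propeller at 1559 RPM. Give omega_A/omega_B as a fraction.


Given: RPM_A = 1151, RPM_B = 1559
omega = 2*pi*RPM/60, so omega_A/omega_B = RPM_A / RPM_B
omega_A/omega_B = 1151 / 1559
omega_A/omega_B = 1151/1559

1151/1559


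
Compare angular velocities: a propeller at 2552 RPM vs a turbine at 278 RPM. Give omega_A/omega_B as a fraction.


Given: RPM_A = 2552, RPM_B = 278
omega = 2*pi*RPM/60, so omega_A/omega_B = RPM_A / RPM_B
omega_A/omega_B = 2552 / 278
omega_A/omega_B = 1276/139

1276/139


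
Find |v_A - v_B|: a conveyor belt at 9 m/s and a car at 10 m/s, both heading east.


Given: v_A = 9 m/s east, v_B = 10 m/s east
Both move in the same direction; relative speed = |v_A - v_B|
|9 - 10| = |-1|
= 1 m/s

1 m/s


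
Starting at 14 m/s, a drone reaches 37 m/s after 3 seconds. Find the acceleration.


Given: initial velocity v0 = 14 m/s, final velocity v = 37 m/s, time t = 3 s
Using a = (v - v0) / t
a = (37 - 14) / 3
a = 23 / 3
a = 23/3 m/s^2

23/3 m/s^2


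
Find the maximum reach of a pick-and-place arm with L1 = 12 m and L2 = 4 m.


Given: L1 = 12 m, L2 = 4 m
For a 2-link planar arm, max reach = L1 + L2 (fully extended)
Max reach = 12 + 4
Max reach = 16 m

16 m


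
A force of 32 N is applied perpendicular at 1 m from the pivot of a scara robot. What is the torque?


Given: F = 32 N, r = 1 m, angle = 90 deg (perpendicular)
Using tau = F * r * sin(90)
sin(90) = 1
tau = 32 * 1 * 1
tau = 32 Nm

32 Nm


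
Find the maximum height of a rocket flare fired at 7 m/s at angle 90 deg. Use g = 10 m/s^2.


Given: v0 = 7 m/s, theta = 90 deg, g = 10 m/s^2
sin^2(90) = 1
Using H = v0^2 * sin^2(theta) / (2*g)
H = 7^2 * 1 / (2*10)
H = 49 * 1 / 20
H = 49 / 20
H = 49/20 m

49/20 m


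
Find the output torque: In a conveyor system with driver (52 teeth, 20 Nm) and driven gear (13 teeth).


Given: N1 = 52, N2 = 13, T1 = 20 Nm
Using T2/T1 = N2/N1
T2 = T1 * N2 / N1
T2 = 20 * 13 / 52
T2 = 260 / 52
T2 = 5 Nm

5 Nm


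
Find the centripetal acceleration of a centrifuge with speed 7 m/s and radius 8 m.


Given: v = 7 m/s, r = 8 m
Using a_c = v^2 / r
a_c = 7^2 / 8
a_c = 49 / 8
a_c = 49/8 m/s^2

49/8 m/s^2


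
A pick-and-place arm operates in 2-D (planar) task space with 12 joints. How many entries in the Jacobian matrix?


Given: task space dimension = 2, joints = 12
Jacobian is a 2 x 12 matrix
Total entries = rows * columns
Total = 2 * 12
Total = 24

24


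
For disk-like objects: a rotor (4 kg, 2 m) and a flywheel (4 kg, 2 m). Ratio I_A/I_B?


Given: M1=4 kg, R1=2 m, M2=4 kg, R2=2 m
For a disk: I = (1/2)*M*R^2, so I_A/I_B = (M1*R1^2)/(M2*R2^2)
M1*R1^2 = 4*4 = 16
M2*R2^2 = 4*4 = 16
I_A/I_B = 16/16 = 1

1


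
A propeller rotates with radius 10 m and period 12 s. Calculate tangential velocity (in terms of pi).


Given: radius r = 10 m, period T = 12 s
Using v = 2*pi*r / T
v = 2*pi*10 / 12
v = 20*pi / 12
v = 5/3*pi m/s

5/3*pi m/s


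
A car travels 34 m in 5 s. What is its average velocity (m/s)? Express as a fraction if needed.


Given: distance d = 34 m, time t = 5 s
Using v = d / t
v = 34 / 5
v = 34/5 m/s

34/5 m/s


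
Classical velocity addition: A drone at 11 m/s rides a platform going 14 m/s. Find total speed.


Given: object velocity = 11 m/s, platform velocity = 14 m/s (same direction)
Using classical velocity addition: v_total = v_object + v_platform
v_total = 11 + 14
v_total = 25 m/s

25 m/s


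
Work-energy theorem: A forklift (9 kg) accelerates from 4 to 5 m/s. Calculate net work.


Given: m = 9 kg, v0 = 4 m/s, v = 5 m/s
Using W = (1/2)*m*(v^2 - v0^2)
v^2 = 5^2 = 25
v0^2 = 4^2 = 16
v^2 - v0^2 = 25 - 16 = 9
W = (1/2)*9*9 = 81/2 J

81/2 J


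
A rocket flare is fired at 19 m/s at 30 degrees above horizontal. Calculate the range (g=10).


Given: v0 = 19 m/s, theta = 30 deg, g = 10 m/s^2
sin(2*30) = sin(60) = sqrt(3)/2
Using R = v0^2 * sin(2*theta) / g
R = 19^2 * (sqrt(3)/2) / 10
R = 361 * sqrt(3) / 20
R = 361/20*sqrt(3) m

361/20*sqrt(3) m


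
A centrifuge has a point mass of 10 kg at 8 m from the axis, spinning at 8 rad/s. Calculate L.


Given: m = 10 kg, r = 8 m, omega = 8 rad/s
For a point mass: I = m*r^2
I = 10*8^2 = 10*64 = 640
L = I*omega = 640*8
L = 5120 kg*m^2/s

5120 kg*m^2/s


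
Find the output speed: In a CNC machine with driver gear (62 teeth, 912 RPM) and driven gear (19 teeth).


Given: N1 = 62 teeth, w1 = 912 RPM, N2 = 19 teeth
Using N1*w1 = N2*w2
w2 = N1*w1 / N2
w2 = 62*912 / 19
w2 = 56544 / 19
w2 = 2976 RPM

2976 RPM


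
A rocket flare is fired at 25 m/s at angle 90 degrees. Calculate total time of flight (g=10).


Given: v0 = 25 m/s, theta = 90 deg, g = 10 m/s^2
sin(90) = 1
Using T = 2*v0*sin(theta) / g
T = 2*25*1 / 10
T = 50 / 10
T = 5 s

5 s


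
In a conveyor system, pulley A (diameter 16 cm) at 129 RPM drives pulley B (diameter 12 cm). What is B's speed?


Given: D1 = 16 cm, w1 = 129 RPM, D2 = 12 cm
Using D1*w1 = D2*w2
w2 = D1*w1 / D2
w2 = 16*129 / 12
w2 = 2064 / 12
w2 = 172 RPM

172 RPM


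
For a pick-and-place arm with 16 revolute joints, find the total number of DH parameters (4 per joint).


Given: 16 joints, 4 DH parameters per joint (d, theta, a, alpha)
Total DH parameters = number_of_joints * 4
Total = 16 * 4
Total = 64

64


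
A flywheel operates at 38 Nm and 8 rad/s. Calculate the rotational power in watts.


Given: tau = 38 Nm, omega = 8 rad/s
Using P = tau * omega
P = 38 * 8
P = 304 W

304 W


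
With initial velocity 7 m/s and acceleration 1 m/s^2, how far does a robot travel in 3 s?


Given: v0 = 7 m/s, a = 1 m/s^2, t = 3 s
Using s = v0*t + (1/2)*a*t^2
s = 7*3 + (1/2)*1*3^2
s = 21 + (1/2)*9
s = 21 + 9/2
s = 51/2

51/2 m


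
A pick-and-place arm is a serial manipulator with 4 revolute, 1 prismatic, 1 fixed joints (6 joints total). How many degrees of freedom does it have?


Given: serial robot with 4 revolute, 1 prismatic, 1 fixed joints
DOF contribution per joint type: revolute=1, prismatic=1, spherical=3, fixed=0
DOF = 4*1 + 1*1 + 1*0
DOF = 5

5


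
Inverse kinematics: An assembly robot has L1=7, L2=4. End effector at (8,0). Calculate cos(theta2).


Given: L1 = 7, L2 = 4, target (x, y) = (8, 0)
Using cos(theta2) = (x^2 + y^2 - L1^2 - L2^2) / (2*L1*L2)
x^2 + y^2 = 8^2 + 0 = 64
L1^2 + L2^2 = 49 + 16 = 65
Numerator = 64 - 65 = -1
Denominator = 2*7*4 = 56
cos(theta2) = -1/56 = -1/56

-1/56


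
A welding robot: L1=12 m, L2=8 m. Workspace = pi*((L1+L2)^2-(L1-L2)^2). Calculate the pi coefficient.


Given: L1 = 12, L2 = 8
(L1+L2)^2 = (20)^2 = 400
(L1-L2)^2 = (4)^2 = 16
Difference = 400 - 16 = 384
This equals 4*L1*L2 = 4*12*8 = 384
Workspace area = 384*pi

384


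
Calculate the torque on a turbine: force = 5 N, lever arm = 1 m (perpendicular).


Given: F = 5 N, r = 1 m, angle = 90 deg (perpendicular)
Using tau = F * r * sin(90)
sin(90) = 1
tau = 5 * 1 * 1
tau = 5 Nm

5 Nm


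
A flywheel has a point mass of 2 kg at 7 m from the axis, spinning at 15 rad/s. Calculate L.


Given: m = 2 kg, r = 7 m, omega = 15 rad/s
For a point mass: I = m*r^2
I = 2*7^2 = 2*49 = 98
L = I*omega = 98*15
L = 1470 kg*m^2/s

1470 kg*m^2/s


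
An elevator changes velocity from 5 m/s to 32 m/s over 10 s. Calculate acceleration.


Given: initial velocity v0 = 5 m/s, final velocity v = 32 m/s, time t = 10 s
Using a = (v - v0) / t
a = (32 - 5) / 10
a = 27 / 10
a = 27/10 m/s^2

27/10 m/s^2


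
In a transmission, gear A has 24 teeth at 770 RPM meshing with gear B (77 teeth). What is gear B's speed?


Given: N1 = 24 teeth, w1 = 770 RPM, N2 = 77 teeth
Using N1*w1 = N2*w2
w2 = N1*w1 / N2
w2 = 24*770 / 77
w2 = 18480 / 77
w2 = 240 RPM

240 RPM


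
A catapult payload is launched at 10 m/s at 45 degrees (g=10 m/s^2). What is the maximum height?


Given: v0 = 10 m/s, theta = 45 deg, g = 10 m/s^2
sin^2(45) = 1/2
Using H = v0^2 * sin^2(theta) / (2*g)
H = 10^2 * 1/2 / (2*10)
H = 100 * 1/2 / 20
H = 50 / 20
H = 5/2 m

5/2 m


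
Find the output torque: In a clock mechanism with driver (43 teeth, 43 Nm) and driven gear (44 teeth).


Given: N1 = 43, N2 = 44, T1 = 43 Nm
Using T2/T1 = N2/N1
T2 = T1 * N2 / N1
T2 = 43 * 44 / 43
T2 = 1892 / 43
T2 = 44 Nm

44 Nm


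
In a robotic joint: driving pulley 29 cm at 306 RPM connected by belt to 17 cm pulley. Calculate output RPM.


Given: D1 = 29 cm, w1 = 306 RPM, D2 = 17 cm
Using D1*w1 = D2*w2
w2 = D1*w1 / D2
w2 = 29*306 / 17
w2 = 8874 / 17
w2 = 522 RPM

522 RPM


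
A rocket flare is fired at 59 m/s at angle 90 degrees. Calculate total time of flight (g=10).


Given: v0 = 59 m/s, theta = 90 deg, g = 10 m/s^2
sin(90) = 1
Using T = 2*v0*sin(theta) / g
T = 2*59*1 / 10
T = 118 / 10
T = 59/5 s

59/5 s


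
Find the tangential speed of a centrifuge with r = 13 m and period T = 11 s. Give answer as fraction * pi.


Given: radius r = 13 m, period T = 11 s
Using v = 2*pi*r / T
v = 2*pi*13 / 11
v = 26*pi / 11
v = 26/11*pi m/s

26/11*pi m/s


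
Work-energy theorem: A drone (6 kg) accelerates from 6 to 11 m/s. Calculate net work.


Given: m = 6 kg, v0 = 6 m/s, v = 11 m/s
Using W = (1/2)*m*(v^2 - v0^2)
v^2 = 11^2 = 121
v0^2 = 6^2 = 36
v^2 - v0^2 = 121 - 36 = 85
W = (1/2)*6*85 = 255 J

255 J


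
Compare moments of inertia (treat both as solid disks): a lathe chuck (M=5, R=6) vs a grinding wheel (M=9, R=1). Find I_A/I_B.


Given: M1=5 kg, R1=6 m, M2=9 kg, R2=1 m
For a disk: I = (1/2)*M*R^2, so I_A/I_B = (M1*R1^2)/(M2*R2^2)
M1*R1^2 = 5*36 = 180
M2*R2^2 = 9*1 = 9
I_A/I_B = 180/9 = 20

20


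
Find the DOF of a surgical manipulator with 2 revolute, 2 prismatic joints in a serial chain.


Given: serial robot with 2 revolute, 2 prismatic joints
DOF contribution per joint type: revolute=1, prismatic=1, spherical=3, fixed=0
DOF = 2*1 + 2*1
DOF = 4

4


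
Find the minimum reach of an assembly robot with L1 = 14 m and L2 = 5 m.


Given: L1 = 14 m, L2 = 5 m
For a 2-link planar arm, min reach = |L1 - L2| (second link folded back)
Min reach = |14 - 5|
Min reach = 9 m

9 m


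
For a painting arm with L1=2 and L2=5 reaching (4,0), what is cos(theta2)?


Given: L1 = 2, L2 = 5, target (x, y) = (4, 0)
Using cos(theta2) = (x^2 + y^2 - L1^2 - L2^2) / (2*L1*L2)
x^2 + y^2 = 4^2 + 0 = 16
L1^2 + L2^2 = 4 + 25 = 29
Numerator = 16 - 29 = -13
Denominator = 2*2*5 = 20
cos(theta2) = -13/20 = -13/20

-13/20


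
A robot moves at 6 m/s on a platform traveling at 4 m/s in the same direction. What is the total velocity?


Given: object velocity = 6 m/s, platform velocity = 4 m/s (same direction)
Using classical velocity addition: v_total = v_object + v_platform
v_total = 6 + 4
v_total = 10 m/s

10 m/s


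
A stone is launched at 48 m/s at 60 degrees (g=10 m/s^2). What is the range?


Given: v0 = 48 m/s, theta = 60 deg, g = 10 m/s^2
sin(2*60) = sin(120) = sqrt(3)/2
Using R = v0^2 * sin(2*theta) / g
R = 48^2 * (sqrt(3)/2) / 10
R = 2304 * sqrt(3) / 20
R = 576/5*sqrt(3) m

576/5*sqrt(3) m


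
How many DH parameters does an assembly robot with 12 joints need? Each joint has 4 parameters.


Given: 12 joints, 4 DH parameters per joint (d, theta, a, alpha)
Total DH parameters = number_of_joints * 4
Total = 12 * 4
Total = 48

48


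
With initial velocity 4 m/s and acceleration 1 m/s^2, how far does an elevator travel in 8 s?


Given: v0 = 4 m/s, a = 1 m/s^2, t = 8 s
Using s = v0*t + (1/2)*a*t^2
s = 4*8 + (1/2)*1*8^2
s = 32 + (1/2)*64
s = 32 + 32
s = 64

64 m


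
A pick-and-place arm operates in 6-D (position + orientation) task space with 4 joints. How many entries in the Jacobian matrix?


Given: task space dimension = 6, joints = 4
Jacobian is a 6 x 4 matrix
Total entries = rows * columns
Total = 6 * 4
Total = 24

24
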